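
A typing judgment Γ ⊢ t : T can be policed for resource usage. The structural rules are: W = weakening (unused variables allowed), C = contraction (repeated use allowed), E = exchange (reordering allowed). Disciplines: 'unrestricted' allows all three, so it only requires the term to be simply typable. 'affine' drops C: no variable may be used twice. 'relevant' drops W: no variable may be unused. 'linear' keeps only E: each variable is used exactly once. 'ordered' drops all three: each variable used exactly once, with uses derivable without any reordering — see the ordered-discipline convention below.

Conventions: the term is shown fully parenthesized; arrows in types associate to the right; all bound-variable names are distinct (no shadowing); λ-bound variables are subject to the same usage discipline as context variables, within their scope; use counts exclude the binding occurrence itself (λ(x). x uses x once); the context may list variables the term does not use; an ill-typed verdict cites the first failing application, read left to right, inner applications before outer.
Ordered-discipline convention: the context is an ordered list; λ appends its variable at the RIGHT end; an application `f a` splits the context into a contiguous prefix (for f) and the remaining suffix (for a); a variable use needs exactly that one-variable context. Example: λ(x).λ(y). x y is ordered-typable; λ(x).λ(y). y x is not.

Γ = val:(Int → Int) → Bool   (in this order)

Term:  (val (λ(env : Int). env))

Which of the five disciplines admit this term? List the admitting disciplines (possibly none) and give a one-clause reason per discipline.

accepted by: ordered, linear, affine, relevant, unrestricted
use counts: val: 1×; env (bound): 1×
order of uses: val, env
typing: well-typed at Bool
ordered ✓ (val, env: once each, no exchange needed)
linear ✓ (single use per variable (val, env))
affine ✓ (at most one use each (val, env))
relevant ✓ (every one of val, env appears)
unrestricted ✓ (type-checks (Bool) and nothing is barred)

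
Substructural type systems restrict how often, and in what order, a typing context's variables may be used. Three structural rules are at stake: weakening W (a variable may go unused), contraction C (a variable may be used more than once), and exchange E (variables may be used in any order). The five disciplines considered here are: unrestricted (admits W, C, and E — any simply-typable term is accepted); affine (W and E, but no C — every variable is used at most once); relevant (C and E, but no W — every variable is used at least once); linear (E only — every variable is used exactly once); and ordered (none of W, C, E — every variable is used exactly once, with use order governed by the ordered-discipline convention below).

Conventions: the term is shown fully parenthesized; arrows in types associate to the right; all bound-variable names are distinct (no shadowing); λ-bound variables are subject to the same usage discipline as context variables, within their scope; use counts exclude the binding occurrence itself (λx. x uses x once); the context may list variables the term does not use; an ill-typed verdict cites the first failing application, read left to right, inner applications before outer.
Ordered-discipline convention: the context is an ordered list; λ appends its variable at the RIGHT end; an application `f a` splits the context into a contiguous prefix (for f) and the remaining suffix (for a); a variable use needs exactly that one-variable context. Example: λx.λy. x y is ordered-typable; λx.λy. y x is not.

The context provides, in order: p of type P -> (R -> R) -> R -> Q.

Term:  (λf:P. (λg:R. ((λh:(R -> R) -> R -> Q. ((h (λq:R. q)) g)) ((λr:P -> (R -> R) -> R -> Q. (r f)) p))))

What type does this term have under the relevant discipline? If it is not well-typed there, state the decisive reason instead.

term : P -> R -> Q
counts: p=1; f (bound)=1; g (bound)=1; h (bound)=1; q (bound)=1; r (bound)=1
use order (left to right): h, q, g, r, f, p
typing: well-typed at P -> R -> Q
all disciplines: ordered ✗; linear ✓; affine ✓; relevant ✓; unrestricted ✓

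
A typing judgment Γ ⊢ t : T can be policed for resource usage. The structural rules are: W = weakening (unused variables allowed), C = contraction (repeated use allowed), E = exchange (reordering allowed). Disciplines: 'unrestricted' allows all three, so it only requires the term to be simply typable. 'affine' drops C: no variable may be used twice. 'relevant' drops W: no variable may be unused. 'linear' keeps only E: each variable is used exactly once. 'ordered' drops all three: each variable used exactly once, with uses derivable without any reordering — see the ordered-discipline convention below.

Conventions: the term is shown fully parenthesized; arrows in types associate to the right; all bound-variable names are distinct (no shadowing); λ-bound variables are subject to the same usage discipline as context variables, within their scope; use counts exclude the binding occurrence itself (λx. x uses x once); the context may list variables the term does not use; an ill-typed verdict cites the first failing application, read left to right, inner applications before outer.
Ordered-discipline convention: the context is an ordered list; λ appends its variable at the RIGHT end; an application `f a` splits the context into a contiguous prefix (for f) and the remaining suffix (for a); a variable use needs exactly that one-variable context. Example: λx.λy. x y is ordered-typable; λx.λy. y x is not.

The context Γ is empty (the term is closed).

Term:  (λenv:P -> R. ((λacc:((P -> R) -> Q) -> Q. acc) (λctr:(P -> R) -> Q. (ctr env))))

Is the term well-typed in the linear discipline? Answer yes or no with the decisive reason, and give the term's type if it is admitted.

yes — each of env, acc, ctr used exactly once; term : (P -> R) -> ((P -> R) -> Q) -> Q
counts: env [bound]: 1×, acc [bound]: 1×, ctr [bound]: 1×
left-to-right use order: acc, ctr, env
typing: ✓ — (P -> R) -> ((P -> R) -> Q) -> Q
all disciplines: ordered ✗; linear ✓; affine ✓; relevant ✓; unrestricted ✓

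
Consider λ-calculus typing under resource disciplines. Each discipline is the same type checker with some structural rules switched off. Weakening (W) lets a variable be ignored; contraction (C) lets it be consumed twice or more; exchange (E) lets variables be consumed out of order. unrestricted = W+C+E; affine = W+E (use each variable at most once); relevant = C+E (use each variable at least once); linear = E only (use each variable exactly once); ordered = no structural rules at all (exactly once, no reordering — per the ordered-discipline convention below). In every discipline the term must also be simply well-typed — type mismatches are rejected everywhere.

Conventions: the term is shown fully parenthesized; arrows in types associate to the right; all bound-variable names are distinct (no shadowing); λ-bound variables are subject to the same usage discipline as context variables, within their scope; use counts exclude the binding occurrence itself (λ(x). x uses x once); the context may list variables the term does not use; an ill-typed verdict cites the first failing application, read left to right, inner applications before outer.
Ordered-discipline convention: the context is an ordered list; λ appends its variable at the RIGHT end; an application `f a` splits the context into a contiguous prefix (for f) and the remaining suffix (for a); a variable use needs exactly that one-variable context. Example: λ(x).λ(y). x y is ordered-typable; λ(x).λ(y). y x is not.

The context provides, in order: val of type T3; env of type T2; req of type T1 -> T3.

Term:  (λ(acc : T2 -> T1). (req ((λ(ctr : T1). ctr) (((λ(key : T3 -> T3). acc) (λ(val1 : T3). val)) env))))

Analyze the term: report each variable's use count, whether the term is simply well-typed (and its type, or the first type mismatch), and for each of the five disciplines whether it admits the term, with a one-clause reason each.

use counts: val ×1; env ×1; req ×1; acc (λ-bound) ×1; ctr (λ-bound) ×1; key (λ-bound) ×0; val1 (λ-bound) ×0
order of uses: req, ctr, acc, val, env
typing: well-typed — term : (T2 -> T1) -> T3
ordered ✗ (key, val1 left unused)
linear ✗ (key, val1 left unused)
affine ✓ (none of val, env, req, acc, ctr, key, val1 used more than once)
relevant ✗ (key, val1 left unused)
unrestricted ✓ (simply typable at (T2 -> T1) -> T3; W, C, E all held)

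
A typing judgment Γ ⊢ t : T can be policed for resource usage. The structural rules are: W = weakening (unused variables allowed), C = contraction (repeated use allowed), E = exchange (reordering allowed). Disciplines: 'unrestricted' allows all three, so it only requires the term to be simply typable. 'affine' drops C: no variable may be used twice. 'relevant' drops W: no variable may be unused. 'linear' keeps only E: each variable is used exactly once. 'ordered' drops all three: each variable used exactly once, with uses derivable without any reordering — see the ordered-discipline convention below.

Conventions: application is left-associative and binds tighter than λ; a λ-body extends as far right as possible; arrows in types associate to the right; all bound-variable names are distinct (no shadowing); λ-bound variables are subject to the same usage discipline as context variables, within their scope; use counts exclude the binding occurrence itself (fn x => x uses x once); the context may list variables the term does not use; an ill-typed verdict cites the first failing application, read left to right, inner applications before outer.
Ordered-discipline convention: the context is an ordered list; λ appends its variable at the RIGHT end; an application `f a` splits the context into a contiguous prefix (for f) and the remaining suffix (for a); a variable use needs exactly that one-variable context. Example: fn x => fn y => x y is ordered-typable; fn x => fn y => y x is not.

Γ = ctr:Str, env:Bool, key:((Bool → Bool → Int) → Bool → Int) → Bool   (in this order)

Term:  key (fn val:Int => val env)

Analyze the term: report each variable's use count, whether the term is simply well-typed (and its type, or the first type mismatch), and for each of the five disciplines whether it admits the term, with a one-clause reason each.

use counts: ctr=0; env=1; key=1; val [bound]=1
use order (left to right): key, val, env
typing: ill-typed: applying a non-function (Int)
ordered: ✗ — the type mismatch rejects it
linear: ✗ — not simply typable
affine: ✗ — fails simple typing
relevant: ✗ — a type mismatch blocks all five
unrestricted: ✗ — the type mismatch rejects it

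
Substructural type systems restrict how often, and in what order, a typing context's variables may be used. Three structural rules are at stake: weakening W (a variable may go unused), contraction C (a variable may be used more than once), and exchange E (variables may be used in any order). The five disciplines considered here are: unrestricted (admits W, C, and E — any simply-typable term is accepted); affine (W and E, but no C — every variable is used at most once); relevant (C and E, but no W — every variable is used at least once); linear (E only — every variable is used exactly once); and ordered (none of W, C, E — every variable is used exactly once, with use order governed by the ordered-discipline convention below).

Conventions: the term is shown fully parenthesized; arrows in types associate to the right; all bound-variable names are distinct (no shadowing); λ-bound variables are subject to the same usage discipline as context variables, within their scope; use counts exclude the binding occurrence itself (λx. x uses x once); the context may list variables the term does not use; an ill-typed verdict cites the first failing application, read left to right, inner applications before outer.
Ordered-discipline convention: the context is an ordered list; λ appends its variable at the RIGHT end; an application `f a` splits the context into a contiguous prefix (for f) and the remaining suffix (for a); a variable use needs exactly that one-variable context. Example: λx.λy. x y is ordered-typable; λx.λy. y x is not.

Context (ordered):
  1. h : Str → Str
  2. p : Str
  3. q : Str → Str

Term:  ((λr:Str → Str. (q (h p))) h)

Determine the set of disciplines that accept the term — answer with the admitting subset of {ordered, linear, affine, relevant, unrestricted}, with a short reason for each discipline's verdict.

admitting disciplines: unrestricted
variable uses: h ×2; p ×1; q ×1; r (λ-bound) ×0
use order (left to right): q, h, p, h
typing: the term checks, with type Str
ordered: ✗ — repeated use of h ×2; needs weakening: r unused
linear: ✗ — repeated use of h ×2; needs weakening: r unused
affine: ✗ — repeated use of h ×2
relevant: ✗ — needs weakening: r unused
unrestricted: ✓ — type-checks (Str) and nothing is barred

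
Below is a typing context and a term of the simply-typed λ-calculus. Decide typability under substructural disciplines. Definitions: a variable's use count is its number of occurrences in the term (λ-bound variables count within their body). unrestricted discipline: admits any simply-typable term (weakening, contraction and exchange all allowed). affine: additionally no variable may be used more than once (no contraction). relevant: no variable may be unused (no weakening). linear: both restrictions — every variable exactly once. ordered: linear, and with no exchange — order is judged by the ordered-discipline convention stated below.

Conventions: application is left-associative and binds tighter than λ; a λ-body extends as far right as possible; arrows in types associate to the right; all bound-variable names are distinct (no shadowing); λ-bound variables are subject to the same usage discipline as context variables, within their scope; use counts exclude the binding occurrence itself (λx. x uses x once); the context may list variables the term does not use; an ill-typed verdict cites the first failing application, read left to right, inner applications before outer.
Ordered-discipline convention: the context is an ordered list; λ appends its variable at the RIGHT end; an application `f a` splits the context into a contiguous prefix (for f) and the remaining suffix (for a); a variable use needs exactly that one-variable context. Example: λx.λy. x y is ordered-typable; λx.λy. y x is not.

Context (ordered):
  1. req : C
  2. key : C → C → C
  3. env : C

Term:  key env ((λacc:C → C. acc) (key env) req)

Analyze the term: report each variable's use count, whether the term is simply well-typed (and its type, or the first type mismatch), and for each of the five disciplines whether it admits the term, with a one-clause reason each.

counts: req=1; key=2; env=2; acc [bound]=1
use order (left to right): key, env, acc, key, env, req
typing: the term checks, with type C
ordered: ✗ — key ×2, env ×2 used more than once (contraction)
linear: ✗ — key ×2, env ×2 used more than once (contraction)
affine: ✗ — key ×2, env ×2 used more than once (contraction)
relevant: ✓ — none of req, key, env, acc goes unused
unrestricted: ✓ — typability at C is all that's needed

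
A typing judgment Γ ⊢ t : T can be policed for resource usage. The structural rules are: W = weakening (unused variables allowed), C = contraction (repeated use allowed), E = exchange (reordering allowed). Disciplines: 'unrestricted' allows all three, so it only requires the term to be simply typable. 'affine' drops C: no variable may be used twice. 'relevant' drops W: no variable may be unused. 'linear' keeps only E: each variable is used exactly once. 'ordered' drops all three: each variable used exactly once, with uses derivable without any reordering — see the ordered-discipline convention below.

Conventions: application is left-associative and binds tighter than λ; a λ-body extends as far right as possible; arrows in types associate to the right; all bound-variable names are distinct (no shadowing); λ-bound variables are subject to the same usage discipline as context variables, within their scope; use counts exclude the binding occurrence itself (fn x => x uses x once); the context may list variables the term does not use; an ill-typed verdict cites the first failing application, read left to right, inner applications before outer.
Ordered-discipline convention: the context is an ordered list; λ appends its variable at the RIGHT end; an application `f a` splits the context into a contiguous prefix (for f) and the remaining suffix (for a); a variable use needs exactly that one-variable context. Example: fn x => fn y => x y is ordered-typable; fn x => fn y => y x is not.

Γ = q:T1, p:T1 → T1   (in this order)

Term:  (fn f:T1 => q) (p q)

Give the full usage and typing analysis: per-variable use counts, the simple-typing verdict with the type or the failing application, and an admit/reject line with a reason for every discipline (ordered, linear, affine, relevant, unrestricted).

variable uses: q ×2, p ×1, f (bound) ×0
uses in reading order: q, p, q
typing: well-typed at T1
ordered: ✗, repeated use of q ×2; f never used (weakening)
linear: ✗, repeated use of q ×2; f never used (weakening)
affine: ✗, repeated use of q ×2
relevant: ✗, f never used (weakening)
unrestricted: ✓, simply typable at T1; W, C, E all held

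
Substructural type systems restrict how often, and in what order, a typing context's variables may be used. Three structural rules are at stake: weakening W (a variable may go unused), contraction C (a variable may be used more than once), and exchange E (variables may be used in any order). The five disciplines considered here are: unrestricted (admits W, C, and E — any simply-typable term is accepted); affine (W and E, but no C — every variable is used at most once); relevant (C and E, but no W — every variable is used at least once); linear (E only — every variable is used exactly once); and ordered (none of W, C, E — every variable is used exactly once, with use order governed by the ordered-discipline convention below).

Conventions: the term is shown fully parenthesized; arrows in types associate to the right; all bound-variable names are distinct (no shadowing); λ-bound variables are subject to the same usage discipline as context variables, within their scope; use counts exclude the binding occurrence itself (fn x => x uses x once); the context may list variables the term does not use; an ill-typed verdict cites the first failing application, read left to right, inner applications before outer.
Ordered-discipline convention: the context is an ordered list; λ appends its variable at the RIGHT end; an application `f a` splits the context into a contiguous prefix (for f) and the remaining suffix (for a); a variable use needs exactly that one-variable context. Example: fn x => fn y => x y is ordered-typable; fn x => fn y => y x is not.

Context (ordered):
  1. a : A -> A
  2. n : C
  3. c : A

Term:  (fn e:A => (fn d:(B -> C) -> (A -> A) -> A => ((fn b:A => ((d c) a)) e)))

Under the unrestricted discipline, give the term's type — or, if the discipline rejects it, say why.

not well-typed under unrestricted — the type mismatch rejects it
counts: a: 1×, n: 0×, c: 1×, e (bound): 1×, d (bound): 1×, b (bound): 0×
left-to-right use order: d, c, a, e
typing: ill-typed: argument of type A where B -> C is required
across the five disciplines: ordered ✗ | linear ✗ | affine ✗ | relevant ✗ | unrestricted ✗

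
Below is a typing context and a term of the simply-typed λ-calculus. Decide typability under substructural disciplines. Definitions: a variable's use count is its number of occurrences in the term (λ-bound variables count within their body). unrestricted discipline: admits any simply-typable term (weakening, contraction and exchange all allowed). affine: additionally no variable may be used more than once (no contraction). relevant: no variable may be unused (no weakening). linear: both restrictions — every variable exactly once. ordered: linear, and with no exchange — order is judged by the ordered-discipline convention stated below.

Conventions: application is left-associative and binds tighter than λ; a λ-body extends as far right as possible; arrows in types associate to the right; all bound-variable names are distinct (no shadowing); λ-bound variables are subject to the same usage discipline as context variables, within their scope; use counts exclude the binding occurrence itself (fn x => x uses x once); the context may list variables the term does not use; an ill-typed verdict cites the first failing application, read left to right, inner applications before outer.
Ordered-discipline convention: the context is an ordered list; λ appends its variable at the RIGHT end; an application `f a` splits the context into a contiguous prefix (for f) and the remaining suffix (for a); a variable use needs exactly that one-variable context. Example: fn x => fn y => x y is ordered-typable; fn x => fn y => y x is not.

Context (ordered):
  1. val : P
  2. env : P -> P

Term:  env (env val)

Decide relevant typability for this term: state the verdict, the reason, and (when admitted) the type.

yes — every one of val, env appears; term : P
usage: val=1, env=2
left-to-right use order: env, env, val
typing: the term checks, with type P
per-discipline verdicts: ordered ✗; linear ✗; affine ✗; relevant ✓; unrestricted ✓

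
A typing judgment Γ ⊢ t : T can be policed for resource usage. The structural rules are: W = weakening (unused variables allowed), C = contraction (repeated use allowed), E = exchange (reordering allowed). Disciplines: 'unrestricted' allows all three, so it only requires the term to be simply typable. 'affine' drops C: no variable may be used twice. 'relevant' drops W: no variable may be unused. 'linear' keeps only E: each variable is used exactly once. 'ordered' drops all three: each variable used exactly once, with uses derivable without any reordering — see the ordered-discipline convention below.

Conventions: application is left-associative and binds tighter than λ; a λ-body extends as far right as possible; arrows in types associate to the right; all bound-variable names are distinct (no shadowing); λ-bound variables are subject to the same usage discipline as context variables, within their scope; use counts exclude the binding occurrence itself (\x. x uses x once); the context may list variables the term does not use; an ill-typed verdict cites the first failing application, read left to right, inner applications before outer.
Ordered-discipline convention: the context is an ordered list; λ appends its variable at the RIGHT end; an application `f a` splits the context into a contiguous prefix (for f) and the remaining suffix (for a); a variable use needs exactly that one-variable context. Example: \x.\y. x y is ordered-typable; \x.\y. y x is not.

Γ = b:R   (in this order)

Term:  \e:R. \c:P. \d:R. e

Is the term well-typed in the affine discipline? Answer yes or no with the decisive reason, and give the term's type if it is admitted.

yes — none of b, e, c, d used more than once; term : R → P → R → R
counts: b ×0; e (bound) ×1; c (bound) ×0; d (bound) ×0
uses in reading order: e
typing: the term checks, with type R → P → R → R
per-discipline verdicts: ordered ✗ · linear ✗ · affine ✓ · relevant ✗ · unrestricted ✓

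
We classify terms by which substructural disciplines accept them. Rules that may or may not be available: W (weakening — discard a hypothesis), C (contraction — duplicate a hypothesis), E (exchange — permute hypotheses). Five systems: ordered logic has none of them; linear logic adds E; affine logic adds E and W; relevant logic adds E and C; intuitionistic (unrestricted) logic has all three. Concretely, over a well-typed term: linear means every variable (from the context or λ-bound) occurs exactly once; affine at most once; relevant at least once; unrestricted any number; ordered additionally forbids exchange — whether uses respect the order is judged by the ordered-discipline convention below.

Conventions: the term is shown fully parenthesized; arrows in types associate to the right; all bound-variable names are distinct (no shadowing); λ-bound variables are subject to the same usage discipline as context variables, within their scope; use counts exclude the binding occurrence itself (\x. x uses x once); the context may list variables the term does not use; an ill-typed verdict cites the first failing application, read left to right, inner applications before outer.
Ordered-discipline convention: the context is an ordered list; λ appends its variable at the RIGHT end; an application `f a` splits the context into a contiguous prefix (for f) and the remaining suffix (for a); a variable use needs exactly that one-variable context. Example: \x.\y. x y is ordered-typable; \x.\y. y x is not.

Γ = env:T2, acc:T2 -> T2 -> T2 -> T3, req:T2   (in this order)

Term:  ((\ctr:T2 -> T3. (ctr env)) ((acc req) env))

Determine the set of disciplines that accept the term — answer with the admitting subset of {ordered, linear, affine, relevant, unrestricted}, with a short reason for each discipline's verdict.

admitted in: relevant, unrestricted
usage: env: 2×; acc: 1×; req: 1×; ctr [bound]: 1×
order of uses: ctr, env, acc, req, env
typing: well-typed — term : T3
ordered ✗ (repeated use of env ×2)
linear ✗ (repeated use of env ×2)
affine ✗ (repeated use of env ×2)
relevant ✓ (none of env, acc, req, ctr goes unused)
unrestricted ✓ (simply typable at T3; W, C, E all held)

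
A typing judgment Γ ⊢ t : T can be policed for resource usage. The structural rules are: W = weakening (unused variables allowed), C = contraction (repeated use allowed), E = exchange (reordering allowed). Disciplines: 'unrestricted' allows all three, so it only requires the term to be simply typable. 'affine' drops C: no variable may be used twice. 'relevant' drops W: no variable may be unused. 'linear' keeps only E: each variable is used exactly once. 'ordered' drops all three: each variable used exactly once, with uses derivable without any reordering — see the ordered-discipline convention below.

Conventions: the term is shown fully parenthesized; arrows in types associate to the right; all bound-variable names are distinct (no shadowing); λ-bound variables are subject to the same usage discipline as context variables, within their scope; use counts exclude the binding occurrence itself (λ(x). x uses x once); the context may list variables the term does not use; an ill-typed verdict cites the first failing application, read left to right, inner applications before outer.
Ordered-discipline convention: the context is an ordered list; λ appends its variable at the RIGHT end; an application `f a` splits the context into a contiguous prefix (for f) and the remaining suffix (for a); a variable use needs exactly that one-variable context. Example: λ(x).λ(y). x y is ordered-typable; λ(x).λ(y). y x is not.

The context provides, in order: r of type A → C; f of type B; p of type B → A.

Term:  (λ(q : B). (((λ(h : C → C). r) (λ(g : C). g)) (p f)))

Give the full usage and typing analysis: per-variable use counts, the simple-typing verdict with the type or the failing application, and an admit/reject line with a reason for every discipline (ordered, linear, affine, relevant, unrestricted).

variable uses: r: 1, f: 1, p: 1, q (bound): 0, h (bound): 0, g (bound): 1
uses in reading order: r, g, p, f
typing: ✓ — B → C
ordered: ✗, unused: q, h — weakening required
linear: ✗, unused: q, h — weakening required
affine: ✓, no duplicate uses among r, f, p, q, h, g
relevant: ✗, unused: q, h — weakening required
unrestricted: ✓, simply typable at B → C; W, C, E all held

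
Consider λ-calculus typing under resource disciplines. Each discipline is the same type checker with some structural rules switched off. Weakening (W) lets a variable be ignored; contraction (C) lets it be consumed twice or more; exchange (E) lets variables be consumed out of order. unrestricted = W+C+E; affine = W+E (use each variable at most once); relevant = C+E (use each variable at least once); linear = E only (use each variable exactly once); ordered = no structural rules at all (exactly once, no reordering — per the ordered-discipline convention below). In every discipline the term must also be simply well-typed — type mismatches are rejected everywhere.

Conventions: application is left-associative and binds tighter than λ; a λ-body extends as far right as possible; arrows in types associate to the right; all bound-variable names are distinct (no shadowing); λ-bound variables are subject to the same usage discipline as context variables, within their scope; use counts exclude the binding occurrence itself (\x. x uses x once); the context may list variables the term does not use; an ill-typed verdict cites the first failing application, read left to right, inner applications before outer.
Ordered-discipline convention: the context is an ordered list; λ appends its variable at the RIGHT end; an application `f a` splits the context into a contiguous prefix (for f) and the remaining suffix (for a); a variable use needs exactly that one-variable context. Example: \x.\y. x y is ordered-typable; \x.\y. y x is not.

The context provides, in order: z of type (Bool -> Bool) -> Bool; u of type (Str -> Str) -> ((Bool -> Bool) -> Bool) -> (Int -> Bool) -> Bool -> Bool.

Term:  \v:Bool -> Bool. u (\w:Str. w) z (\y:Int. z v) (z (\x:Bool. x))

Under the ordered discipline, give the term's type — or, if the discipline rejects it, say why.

not well-typed under ordered — z ×3 used more than once (contraction); y never used (weakening)
usage: z=3, u=1, v [bound]=1, w [bound]=1, y [bound]=0, x [bound]=1
order of uses: u, w, z, z, v, z, x
typing: the term checks, with type (Bool -> Bool) -> Bool
all disciplines: ordered ✗; linear ✗; affine ✗; relevant ✗; unrestricted ✓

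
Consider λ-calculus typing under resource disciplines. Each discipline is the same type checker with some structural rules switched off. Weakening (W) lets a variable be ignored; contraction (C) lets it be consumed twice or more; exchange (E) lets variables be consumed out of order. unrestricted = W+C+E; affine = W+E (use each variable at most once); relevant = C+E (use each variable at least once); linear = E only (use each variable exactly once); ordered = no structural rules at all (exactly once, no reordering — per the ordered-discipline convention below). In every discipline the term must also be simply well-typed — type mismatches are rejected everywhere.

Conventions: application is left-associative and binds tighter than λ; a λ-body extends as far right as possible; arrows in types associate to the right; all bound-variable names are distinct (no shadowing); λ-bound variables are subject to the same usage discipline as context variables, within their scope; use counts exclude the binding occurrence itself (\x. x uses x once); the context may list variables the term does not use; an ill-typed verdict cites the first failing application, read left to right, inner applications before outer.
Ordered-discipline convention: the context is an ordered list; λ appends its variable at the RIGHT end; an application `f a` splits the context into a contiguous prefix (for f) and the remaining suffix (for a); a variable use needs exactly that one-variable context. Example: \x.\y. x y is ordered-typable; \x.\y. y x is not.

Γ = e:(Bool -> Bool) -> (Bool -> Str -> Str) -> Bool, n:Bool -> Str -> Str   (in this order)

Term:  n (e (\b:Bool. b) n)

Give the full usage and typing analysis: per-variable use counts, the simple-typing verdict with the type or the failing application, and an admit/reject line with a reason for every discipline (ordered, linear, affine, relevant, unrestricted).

usage: e ×1; n ×2; b (bound) ×1
left-to-right use order: n, e, b, n
typing: well-typed — term : Str -> Str
ordered ✗ (n ×2 used more than once (contraction))
linear ✗ (n ×2 used more than once (contraction))
affine ✗ (n ×2 used more than once (contraction))
relevant ✓ (e, n, b: all used, weakening unneeded)
unrestricted ✓ (typability at Str -> Str is all that's needed)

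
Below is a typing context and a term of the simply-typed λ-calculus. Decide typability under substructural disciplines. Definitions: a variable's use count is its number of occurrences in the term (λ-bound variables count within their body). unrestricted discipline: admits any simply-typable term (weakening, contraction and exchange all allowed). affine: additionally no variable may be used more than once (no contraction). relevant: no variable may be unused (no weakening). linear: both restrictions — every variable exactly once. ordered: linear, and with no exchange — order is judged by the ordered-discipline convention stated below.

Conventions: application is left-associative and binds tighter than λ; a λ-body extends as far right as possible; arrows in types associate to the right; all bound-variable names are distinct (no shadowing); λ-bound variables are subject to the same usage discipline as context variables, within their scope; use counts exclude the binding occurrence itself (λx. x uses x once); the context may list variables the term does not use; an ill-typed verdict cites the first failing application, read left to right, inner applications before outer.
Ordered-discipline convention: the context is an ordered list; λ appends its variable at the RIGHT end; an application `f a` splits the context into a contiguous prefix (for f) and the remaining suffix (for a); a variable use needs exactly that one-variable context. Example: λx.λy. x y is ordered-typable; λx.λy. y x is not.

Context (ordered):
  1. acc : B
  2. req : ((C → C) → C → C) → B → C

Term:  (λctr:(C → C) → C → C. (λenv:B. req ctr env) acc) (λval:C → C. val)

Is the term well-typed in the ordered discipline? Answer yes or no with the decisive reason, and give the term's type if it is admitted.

no — needs exchange: uses follow req, ctr, env, acc, val
variable uses: acc=1; req=1; ctr (λ-bound)=1; env (λ-bound)=1; val (λ-bound)=1
order of uses: req, ctr, env, acc, val
typing: well-typed — term : C
per-discipline verdicts: ordered ✗; linear ✓; affine ✓; relevant ✓; unrestricted ✓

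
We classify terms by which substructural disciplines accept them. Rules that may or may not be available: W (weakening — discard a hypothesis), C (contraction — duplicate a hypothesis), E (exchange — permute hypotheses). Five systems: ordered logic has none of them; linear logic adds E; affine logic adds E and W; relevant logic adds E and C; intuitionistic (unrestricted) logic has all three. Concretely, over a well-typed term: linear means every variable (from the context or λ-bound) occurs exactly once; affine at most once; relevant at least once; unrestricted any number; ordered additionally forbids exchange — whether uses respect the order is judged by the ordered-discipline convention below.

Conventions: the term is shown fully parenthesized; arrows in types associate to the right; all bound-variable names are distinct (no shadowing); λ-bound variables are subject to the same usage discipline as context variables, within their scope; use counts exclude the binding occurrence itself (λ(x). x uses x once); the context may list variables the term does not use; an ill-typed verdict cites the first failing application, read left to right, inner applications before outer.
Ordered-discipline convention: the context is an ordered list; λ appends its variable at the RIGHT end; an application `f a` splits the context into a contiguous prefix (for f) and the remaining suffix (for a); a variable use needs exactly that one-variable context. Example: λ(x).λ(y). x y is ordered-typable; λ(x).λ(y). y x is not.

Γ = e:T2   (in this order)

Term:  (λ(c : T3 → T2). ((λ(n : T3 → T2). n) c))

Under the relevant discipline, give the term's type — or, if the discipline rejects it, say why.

not well-typed under relevant — e left unused
usage: e ×0, c (bound) ×1, n (bound) ×1
left-to-right use order: n, c
typing: well-typed — term : (T3 → T2) → T3 → T2
all disciplines: ordered ✗; linear ✗; affine ✓; relevant ✗; unrestricted ✓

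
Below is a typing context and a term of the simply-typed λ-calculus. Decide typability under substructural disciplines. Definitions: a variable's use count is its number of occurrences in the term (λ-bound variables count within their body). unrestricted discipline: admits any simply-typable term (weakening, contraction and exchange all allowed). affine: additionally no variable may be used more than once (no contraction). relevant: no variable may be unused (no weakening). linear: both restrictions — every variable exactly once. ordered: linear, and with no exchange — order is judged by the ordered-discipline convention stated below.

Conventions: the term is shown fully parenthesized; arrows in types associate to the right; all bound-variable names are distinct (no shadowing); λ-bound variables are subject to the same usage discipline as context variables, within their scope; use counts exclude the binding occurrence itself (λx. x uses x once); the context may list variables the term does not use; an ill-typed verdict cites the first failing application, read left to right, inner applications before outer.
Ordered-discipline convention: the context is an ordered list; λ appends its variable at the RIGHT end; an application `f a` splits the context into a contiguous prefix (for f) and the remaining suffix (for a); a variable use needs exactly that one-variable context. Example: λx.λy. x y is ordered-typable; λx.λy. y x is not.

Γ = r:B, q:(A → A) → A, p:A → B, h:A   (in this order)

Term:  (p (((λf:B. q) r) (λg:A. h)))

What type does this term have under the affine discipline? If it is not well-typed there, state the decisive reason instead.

term : B
usage: r: 1; q: 1; p: 1; h: 1; f (λ-bound): 0; g (λ-bound): 0
left-to-right use order: p, q, r, h
typing: well-typed at B
all disciplines: ordered ✗, linear ✗, affine ✓, relevant ✗, unrestricted ✓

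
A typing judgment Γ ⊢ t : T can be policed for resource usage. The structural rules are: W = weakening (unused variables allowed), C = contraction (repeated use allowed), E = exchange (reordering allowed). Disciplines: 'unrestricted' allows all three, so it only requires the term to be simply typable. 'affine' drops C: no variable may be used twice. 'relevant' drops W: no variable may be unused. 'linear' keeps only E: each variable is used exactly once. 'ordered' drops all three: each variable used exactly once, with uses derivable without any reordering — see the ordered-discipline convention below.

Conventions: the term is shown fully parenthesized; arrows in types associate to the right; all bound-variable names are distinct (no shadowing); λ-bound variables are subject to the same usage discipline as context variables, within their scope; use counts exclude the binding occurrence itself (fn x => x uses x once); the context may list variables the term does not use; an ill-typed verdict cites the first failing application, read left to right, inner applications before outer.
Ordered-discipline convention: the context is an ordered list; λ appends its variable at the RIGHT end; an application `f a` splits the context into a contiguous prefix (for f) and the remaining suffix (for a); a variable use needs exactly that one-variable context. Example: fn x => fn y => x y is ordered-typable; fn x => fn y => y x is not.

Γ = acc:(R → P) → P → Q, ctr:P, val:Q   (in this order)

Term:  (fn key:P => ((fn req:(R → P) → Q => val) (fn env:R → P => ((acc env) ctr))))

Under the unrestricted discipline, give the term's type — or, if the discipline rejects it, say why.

term : P → Q
variable uses: acc: 1, ctr: 1, val: 1, key (bound): 0, req (bound): 0, env (bound): 1
left-to-right use order: val, acc, env, ctr
typing: the term checks, with type P → Q
per-discipline verdicts: ordered ✗, linear ✗, affine ✓, relevant ✗, unrestricted ✓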